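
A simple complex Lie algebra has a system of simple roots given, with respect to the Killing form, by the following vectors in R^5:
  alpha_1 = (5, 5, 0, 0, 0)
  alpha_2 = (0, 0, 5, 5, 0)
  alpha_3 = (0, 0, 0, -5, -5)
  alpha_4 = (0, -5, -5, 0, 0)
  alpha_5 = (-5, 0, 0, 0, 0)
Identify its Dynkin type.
Compute the Cartan integers a_ij = 2(alpha_i, alpha_j)/(alpha_j, alpha_j); the resulting 5x5 Cartan matrix is
[[2, 0, 0, -1, -2], [0, 2, -1, -1, 0], [0, -1, 2, 0, 0], [-1, -1, 0, 2, 0], [-1, 0, 0, 0, 2]].
The roots have two lengths (squared-length ratio 2:1); the short ones are alpha_{5}. The associated Dynkin diagram is a chain of 5 nodes with a double edge at one end; the terminal node there is the unique short simple root (B_5), so the type is B_5 (the algebra so(11)).

type B_5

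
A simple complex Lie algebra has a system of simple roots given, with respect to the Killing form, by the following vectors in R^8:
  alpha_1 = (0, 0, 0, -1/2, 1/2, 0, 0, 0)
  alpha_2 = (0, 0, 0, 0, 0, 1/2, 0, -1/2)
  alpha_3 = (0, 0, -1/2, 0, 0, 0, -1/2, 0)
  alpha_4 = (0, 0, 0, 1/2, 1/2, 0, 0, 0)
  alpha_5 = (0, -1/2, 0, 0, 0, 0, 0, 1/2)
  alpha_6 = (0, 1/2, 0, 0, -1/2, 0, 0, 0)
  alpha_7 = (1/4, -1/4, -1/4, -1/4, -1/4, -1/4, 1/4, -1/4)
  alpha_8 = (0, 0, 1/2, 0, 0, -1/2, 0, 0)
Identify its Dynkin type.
Compute the Cartan integers a_ij = 2(alpha_i, alpha_j)/(alpha_j, alpha_j); the resulting 8x8 Cartan matrix is
[[2, 0, 0, 0, 0, -1, 0, 0], [0, 2, 0, 0, -1, 0, 0, -1], [0, 0, 2, 0, 0, 0, 0, -1], [0, 0, 0, 2, 0, -1, -1, 0], [0, -1, 0, 0, 2, -1, 0, 0], [-1, 0, 0, -1, -1, 2, 0, 0], [0, 0, 0, -1, 0, 0, 2, 0], [0, -1, -1, 0, 0, 0, 0, 2]].
All simple roots have the same length, so the diagram is simply laced. The associated Dynkin diagram is a chain of 7 nodes with one extra node attached to the third node from one end (E_8), so the type is E_8.

type E_8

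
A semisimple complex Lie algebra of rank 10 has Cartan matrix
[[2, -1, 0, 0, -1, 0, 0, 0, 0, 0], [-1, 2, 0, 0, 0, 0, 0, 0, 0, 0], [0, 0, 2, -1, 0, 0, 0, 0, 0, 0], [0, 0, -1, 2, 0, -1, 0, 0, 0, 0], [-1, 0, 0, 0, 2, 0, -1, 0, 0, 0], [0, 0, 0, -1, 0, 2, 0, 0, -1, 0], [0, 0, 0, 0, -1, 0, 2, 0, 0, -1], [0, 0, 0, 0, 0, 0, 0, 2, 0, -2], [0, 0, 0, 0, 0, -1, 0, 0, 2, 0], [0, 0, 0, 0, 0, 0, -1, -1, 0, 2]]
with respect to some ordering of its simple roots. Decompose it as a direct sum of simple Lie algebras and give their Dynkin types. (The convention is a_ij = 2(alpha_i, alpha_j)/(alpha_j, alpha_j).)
The diagram associated to this matrix has two connected components: the simple roots {alpha_3, alpha_4, alpha_6, alpha_9} form a chain of 4 nodes with single edges (A_4), and {alpha_1, alpha_2, alpha_5, alpha_7, alpha_8, alpha_10} form a chain of 6 nodes with a double edge at one end; the terminal node there is the unique long simple root (C_6). A semisimple Lie algebra decomposes uniquely as the direct sum of simple ideals, one per connected component of its Dynkin diagram, so g ≅ A_4 ⊕ C_6 (dimension 24 + 78 = 102).

type A_4 ⊕ type C_6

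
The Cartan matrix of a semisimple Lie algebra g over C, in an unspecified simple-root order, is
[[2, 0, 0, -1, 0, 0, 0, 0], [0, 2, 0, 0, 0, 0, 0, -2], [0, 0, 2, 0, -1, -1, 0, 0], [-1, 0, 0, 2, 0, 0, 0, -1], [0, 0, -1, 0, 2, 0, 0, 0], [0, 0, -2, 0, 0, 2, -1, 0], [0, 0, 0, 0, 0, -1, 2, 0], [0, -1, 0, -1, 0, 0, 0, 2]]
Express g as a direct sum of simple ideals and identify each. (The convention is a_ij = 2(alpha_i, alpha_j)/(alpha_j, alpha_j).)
The diagram associated to this matrix has two connected components: the simple roots {alpha_1, alpha_2, alpha_4, alpha_8} form a chain of 4 nodes with a double edge at one end; the terminal node there is the unique long simple root (C_4), and {alpha_3, alpha_5, alpha_6, alpha_7} form a chain of 4 nodes with a double edge between the middle two (F_4). A semisimple Lie algebra decomposes uniquely as the direct sum of simple ideals, one per connected component of its Dynkin diagram, so g ≅ C_4 ⊕ F_4 (dimension 36 + 52 = 88).

type C_4 + type F_4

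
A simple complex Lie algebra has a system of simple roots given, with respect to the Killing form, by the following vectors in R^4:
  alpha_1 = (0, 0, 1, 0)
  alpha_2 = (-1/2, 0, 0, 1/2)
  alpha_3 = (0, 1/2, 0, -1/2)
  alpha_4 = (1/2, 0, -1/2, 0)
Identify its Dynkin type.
Compute the Cartan integers a_ij = 2(alpha_i, alpha_j)/(alpha_j, alpha_j); the resulting 4x4 Cartan matrix is
[[2, 0, 0, -2], [0, 2, -1, -1], [0, -1, 2, 0], [-1, -1, 0, 2]].
The roots have two lengths (squared-length ratio 2:1); the short ones are alpha_{2,3,4}. The associated Dynkin diagram is a chain of 4 nodes with a double edge at one end; the terminal node there is the unique long simple root (C_4), so the type is C_4 (the algebra sp(8)).

type C_4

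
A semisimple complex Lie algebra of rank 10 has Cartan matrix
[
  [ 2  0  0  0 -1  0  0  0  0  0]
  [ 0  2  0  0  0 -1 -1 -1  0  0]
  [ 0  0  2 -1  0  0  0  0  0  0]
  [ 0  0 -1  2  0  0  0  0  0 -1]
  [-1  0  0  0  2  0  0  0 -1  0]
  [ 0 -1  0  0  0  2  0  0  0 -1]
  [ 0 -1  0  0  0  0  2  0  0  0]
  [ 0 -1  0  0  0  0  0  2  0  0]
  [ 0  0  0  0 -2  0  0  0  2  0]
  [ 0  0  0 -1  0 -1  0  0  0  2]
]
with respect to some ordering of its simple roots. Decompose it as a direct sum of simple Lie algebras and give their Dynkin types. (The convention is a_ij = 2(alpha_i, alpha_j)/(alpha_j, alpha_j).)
The diagram associated to this matrix has two connected components: the simple roots {alpha_1, alpha_5, alpha_9} form a chain of 3 nodes with a double edge at one end; the terminal node there is the unique long simple root (C_3), and {alpha_2, alpha_3, alpha_4, alpha_6, alpha_7, alpha_8, alpha_10} form a chain of 5 nodes with a fork of two nodes at one end (D_7). A semisimple Lie algebra decomposes uniquely as the direct sum of simple ideals, one per connected component of its Dynkin diagram, so g ≅ C_3 ⊕ D_7 (dimension 21 + 91 = 112).

C3 ⊕ D7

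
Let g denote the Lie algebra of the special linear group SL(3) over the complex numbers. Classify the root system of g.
A2

This is sl(3), which has dimension 3^2 - 1 = 8 and rank 3 - 1 = 2 (a Cartan subalgebra is the diagonal traceless matrices). In the classification of classical Lie algebras, the special linear algebra sl(n+1) has type A_n; here n = 2, so the Dynkin diagram is a chain of 2 nodes with single edges (A_2). Hence the type is A_2.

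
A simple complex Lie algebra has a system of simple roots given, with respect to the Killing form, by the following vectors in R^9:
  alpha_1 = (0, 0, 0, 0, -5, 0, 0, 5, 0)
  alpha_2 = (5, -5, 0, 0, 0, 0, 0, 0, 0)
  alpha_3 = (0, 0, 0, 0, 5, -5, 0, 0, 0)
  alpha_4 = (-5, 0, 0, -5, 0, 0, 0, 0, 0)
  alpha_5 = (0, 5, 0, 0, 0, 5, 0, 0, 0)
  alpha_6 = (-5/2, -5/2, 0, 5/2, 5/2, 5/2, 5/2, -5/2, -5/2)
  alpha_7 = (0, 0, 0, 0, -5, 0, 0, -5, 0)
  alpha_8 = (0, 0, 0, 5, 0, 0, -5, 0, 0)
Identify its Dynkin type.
Compute the Cartan integers a_ij = 2(alpha_i, alpha_j)/(alpha_j, alpha_j); the resulting 8x8 Cartan matrix is
[[2, 0, -1, 0, 0, -1, 0, 0], [0, 2, 0, -1, -1, 0, 0, 0], [-1, 0, 2, 0, -1, 0, -1, 0], [0, -1, 0, 2, 0, 0, 0, -1], [0, -1, -1, 0, 2, 0, 0, 0], [-1, 0, 0, 0, 0, 2, 0, 0], [0, 0, -1, 0, 0, 0, 2, 0], [0, 0, 0, -1, 0, 0, 0, 2]].
All simple roots have the same length, so the diagram is simply laced. The associated Dynkin diagram is a chain of 7 nodes with one extra node attached to the third node from one end (E_8), so the type is E_8.

E8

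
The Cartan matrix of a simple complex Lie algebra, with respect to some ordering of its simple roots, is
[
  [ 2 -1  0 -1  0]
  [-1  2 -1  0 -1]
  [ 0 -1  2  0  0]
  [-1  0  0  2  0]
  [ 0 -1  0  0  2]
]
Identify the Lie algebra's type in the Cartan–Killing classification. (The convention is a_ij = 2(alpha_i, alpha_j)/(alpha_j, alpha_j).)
D_5 (so(10))

The matrix has rank 5 with 2's on the diagonal. Reading the off-diagonal entries as Dynkin edges (a single edge where a_ij = a_ji = -1; a double or triple edge where a_ij * a_ji = 2 or 3), the diagram is a chain of 3 nodes with a fork of two nodes at one end (D_5). One simple-root ordering that puts it in standard form is (alpha_4, alpha_1, alpha_2, alpha_3, alpha_5). So the algebra is type D_5, i.e. so(10).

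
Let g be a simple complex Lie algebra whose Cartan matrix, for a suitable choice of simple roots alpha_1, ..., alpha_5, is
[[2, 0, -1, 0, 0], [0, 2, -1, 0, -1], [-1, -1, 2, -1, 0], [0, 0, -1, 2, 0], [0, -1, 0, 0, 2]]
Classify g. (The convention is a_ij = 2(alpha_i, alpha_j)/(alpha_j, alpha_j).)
D_5

The matrix has rank 5 with 2's on the diagonal. Reading the off-diagonal entries as Dynkin edges (a single edge where a_ij = a_ji = -1; a double or triple edge where a_ij * a_ji = 2 or 3), the diagram is a chain of 3 nodes with a fork of two nodes at one end (D_5). One simple-root ordering that puts it in standard form is (alpha_5, alpha_2, alpha_3, alpha_1, alpha_4). So the algebra is type D_5, i.e. so(10).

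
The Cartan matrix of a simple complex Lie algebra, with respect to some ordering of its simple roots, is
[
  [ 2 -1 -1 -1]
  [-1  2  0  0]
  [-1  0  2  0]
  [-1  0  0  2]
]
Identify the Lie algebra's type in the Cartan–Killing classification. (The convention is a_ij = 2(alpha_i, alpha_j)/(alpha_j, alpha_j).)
The matrix has rank 4 with 2's on the diagonal. Reading the off-diagonal entries as Dynkin edges (a single edge where a_ij = a_ji = -1; a double or triple edge where a_ij * a_ji = 2 or 3), the diagram is a chain of 2 nodes with a fork of two nodes at one end (D_4). One simple-root ordering that puts it in standard form is (alpha_2, alpha_1, alpha_4, alpha_3). So the algebra is type D_4, i.e. so(8).

D4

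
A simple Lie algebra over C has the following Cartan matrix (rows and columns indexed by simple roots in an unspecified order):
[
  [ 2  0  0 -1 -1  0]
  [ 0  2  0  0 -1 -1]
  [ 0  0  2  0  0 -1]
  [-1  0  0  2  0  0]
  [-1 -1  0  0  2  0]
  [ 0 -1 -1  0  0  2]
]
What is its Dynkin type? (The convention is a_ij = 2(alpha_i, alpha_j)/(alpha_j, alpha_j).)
The matrix has rank 6 with 2's on the diagonal. Reading the off-diagonal entries as Dynkin edges (a single edge where a_ij = a_ji = -1; a double or triple edge where a_ij * a_ji = 2 or 3), the diagram is a chain of 6 nodes with single edges (A_6). One simple-root ordering that puts it in standard form is (alpha_4, alpha_1, alpha_5, alpha_2, alpha_6, alpha_3). So the algebra is type A_6, i.e. sl(7).

A_6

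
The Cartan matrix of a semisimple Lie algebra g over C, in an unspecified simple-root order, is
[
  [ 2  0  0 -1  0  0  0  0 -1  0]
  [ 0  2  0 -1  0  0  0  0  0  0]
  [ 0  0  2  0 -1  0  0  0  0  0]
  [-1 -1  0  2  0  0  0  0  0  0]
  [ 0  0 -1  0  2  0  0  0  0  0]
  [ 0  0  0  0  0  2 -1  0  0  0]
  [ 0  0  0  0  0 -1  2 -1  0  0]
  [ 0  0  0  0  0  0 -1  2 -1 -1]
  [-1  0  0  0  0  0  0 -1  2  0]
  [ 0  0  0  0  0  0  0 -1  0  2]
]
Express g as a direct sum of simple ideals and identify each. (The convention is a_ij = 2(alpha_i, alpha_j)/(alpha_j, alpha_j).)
type A_2 ⊕ type E_8

The diagram associated to this matrix has two connected components: the simple roots {alpha_3, alpha_5} form a chain of 2 nodes with single edges (A_2), and {alpha_1, alpha_2, alpha_4, alpha_6, alpha_7, alpha_8, alpha_9, alpha_10} form a chain of 7 nodes with one extra node attached to the third node from one end (E_8). A semisimple Lie algebra decomposes uniquely as the direct sum of simple ideals, one per connected component of its Dynkin diagram, so g ≅ A_2 ⊕ E_8 (dimension 8 + 248 = 256).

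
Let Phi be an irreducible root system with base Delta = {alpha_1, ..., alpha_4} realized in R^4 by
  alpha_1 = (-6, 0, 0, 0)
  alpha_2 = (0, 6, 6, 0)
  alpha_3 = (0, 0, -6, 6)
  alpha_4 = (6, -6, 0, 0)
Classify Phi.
type B_4

Compute the Cartan integers a_ij = 2(alpha_i, alpha_j)/(alpha_j, alpha_j); the resulting 4x4 Cartan matrix is
[[2, 0, 0, -1], [0, 2, -1, -1], [0, -1, 2, 0], [-2, -1, 0, 2]].
The roots have two lengths (squared-length ratio 2:1); the short ones are alpha_{1}. The associated Dynkin diagram is a chain of 4 nodes with a double edge at one end; the terminal node there is the unique short simple root (B_4), so the type is B_4 (the algebra so(9)).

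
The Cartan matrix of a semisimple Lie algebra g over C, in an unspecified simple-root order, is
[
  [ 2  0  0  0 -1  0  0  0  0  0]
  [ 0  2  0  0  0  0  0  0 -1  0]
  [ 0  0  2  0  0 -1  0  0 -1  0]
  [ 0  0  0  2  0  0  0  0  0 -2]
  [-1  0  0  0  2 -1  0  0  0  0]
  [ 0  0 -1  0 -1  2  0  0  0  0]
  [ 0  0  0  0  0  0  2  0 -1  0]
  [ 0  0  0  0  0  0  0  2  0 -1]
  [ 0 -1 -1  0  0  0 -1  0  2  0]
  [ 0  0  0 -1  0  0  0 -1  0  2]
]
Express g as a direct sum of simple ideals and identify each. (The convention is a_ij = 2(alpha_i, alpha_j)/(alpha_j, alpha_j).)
The diagram associated to this matrix has two connected components: the simple roots {alpha_4, alpha_8, alpha_10} form a chain of 3 nodes with a double edge at one end; the terminal node there is the unique long simple root (C_3), and {alpha_1, alpha_2, alpha_3, alpha_5, alpha_6, alpha_7, alpha_9} form a chain of 5 nodes with a fork of two nodes at one end (D_7). A semisimple Lie algebra decomposes uniquely as the direct sum of simple ideals, one per connected component of its Dynkin diagram, so g ≅ C_3 ⊕ D_7 (dimension 21 + 91 = 112).

C_3 (sp(6)) + D_7 (so(14))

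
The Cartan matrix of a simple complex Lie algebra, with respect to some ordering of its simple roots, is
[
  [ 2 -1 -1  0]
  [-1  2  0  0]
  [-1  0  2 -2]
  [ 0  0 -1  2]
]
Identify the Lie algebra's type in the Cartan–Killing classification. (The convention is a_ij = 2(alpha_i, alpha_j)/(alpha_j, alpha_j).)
B_4

The matrix has rank 4 with 2's on the diagonal. Reading the off-diagonal entries as Dynkin edges (a single edge where a_ij = a_ji = -1; a double or triple edge where a_ij * a_ji = 2 or 3), the diagram is a chain of 4 nodes with a double edge at one end; the terminal node there is the unique short simple root (B_4). One simple-root ordering that puts it in standard form is (alpha_2, alpha_1, alpha_3, alpha_4). So the algebra is type B_4, i.e. so(9).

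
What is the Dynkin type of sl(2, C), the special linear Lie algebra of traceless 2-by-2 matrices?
A_1

This is sl(2), which has dimension 2^2 - 1 = 3 and rank 2 - 1 = 1 (a Cartan subalgebra is the diagonal traceless matrices). In the classification of classical Lie algebras, the special linear algebra sl(n+1) has type A_n; here n = 1, so the Dynkin diagram is a chain of 1 nodes with single edges (A_1). Hence the type is A_1.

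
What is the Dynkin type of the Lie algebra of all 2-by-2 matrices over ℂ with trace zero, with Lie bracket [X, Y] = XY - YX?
This is sl(2), which has dimension 2^2 - 1 = 3 and rank 2 - 1 = 1 (a Cartan subalgebra is the diagonal traceless matrices). In the classification of classical Lie algebras, the special linear algebra sl(n+1) has type A_n; here n = 1, so the Dynkin diagram is a chain of 1 nodes with single edges (A_1). Hence the type is A_1.

type A_1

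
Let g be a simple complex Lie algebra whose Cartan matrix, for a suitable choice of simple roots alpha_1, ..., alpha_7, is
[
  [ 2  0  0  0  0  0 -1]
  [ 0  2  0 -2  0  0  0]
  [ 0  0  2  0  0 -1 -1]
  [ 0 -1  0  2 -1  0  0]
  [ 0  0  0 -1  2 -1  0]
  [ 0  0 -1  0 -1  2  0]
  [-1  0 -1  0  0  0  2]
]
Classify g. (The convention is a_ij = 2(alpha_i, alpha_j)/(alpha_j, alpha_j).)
type C_7

The matrix has rank 7 with 2's on the diagonal. Reading the off-diagonal entries as Dynkin edges (a single edge where a_ij = a_ji = -1; a double or triple edge where a_ij * a_ji = 2 or 3), the diagram is a chain of 7 nodes with a double edge at one end; the terminal node there is the unique long simple root (C_7). One simple-root ordering that puts it in standard form is (alpha_1, alpha_7, alpha_3, alpha_6, alpha_5, alpha_4, alpha_2). So the algebra is type C_7, i.e. sp(14).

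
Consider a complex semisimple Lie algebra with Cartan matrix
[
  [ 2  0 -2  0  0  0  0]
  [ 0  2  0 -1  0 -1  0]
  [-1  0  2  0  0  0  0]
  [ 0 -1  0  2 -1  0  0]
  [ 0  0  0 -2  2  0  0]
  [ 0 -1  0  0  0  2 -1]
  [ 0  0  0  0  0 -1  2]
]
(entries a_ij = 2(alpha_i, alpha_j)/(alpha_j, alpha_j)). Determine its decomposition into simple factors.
B_2 + C_5

The diagram associated to this matrix has two connected components: the simple roots {alpha_1, alpha_3} form a chain of 2 nodes with a double edge at one end; the terminal node there is the unique short simple root (B_2), and {alpha_2, alpha_4, alpha_5, alpha_6, alpha_7} form a chain of 5 nodes with a double edge at one end; the terminal node there is the unique long simple root (C_5). A semisimple Lie algebra decomposes uniquely as the direct sum of simple ideals, one per connected component of its Dynkin diagram, so g ≅ B_2 ⊕ C_5 (dimension 10 + 55 = 65).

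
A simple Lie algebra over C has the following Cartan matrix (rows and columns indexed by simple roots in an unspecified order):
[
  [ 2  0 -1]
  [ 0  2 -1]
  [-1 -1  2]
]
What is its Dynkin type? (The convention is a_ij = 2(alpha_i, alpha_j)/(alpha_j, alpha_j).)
The matrix has rank 3 with 2's on the diagonal. Reading the off-diagonal entries as Dynkin edges (a single edge where a_ij = a_ji = -1; a double or triple edge where a_ij * a_ji = 2 or 3), the diagram is a chain of 3 nodes with single edges (A_3). One simple-root ordering that puts it in standard form is (alpha_1, alpha_3, alpha_2). So the algebra is type A_3, i.e. sl(4).

A3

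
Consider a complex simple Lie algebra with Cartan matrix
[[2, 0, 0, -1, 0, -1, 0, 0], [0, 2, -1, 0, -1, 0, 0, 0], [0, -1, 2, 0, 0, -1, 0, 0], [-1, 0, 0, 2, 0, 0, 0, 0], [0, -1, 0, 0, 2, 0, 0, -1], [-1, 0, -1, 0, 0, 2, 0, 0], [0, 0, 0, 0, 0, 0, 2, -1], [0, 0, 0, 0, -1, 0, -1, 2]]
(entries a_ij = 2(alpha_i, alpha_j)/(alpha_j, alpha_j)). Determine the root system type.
type A_8

The matrix has rank 8 with 2's on the diagonal. Reading the off-diagonal entries as Dynkin edges (a single edge where a_ij = a_ji = -1; a double or triple edge where a_ij * a_ji = 2 or 3), the diagram is a chain of 8 nodes with single edges (A_8). One simple-root ordering that puts it in standard form is (alpha_4, alpha_1, alpha_6, alpha_3, alpha_2, alpha_5, alpha_8, alpha_7). So the algebra is type A_8, i.e. sl(9).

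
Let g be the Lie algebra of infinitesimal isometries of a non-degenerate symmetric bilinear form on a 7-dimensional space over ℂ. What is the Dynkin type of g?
This is so(7) with 7 odd, which has dimension 7(7-1)/2 = 21 and rank (7-1)/2 = 3. In the classification of classical Lie algebras, the orthogonal algebra so(2n+1) in an odd number of variables has type B_n; here n = 3, so the Dynkin diagram is a chain of 3 nodes with a double edge at one end; the terminal node there is the unique short simple root (B_3). Hence the type is B_3.

B_3 (so(7))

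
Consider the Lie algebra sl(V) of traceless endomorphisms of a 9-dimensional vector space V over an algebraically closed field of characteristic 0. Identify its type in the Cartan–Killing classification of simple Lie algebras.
type A_8

This is sl(9), which has dimension 9^2 - 1 = 80 and rank 9 - 1 = 8 (a Cartan subalgebra is the diagonal traceless matrices). In the classification of classical Lie algebras, the special linear algebra sl(n+1) has type A_n; here n = 8, so the Dynkin diagram is a chain of 8 nodes with single edges (A_8). Hence the type is A_8.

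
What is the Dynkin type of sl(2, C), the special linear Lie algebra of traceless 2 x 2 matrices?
This is sl(2), which has dimension 2^2 - 1 = 3 and rank 2 - 1 = 1 (a Cartan subalgebra is the diagonal traceless matrices). In the classification of classical Lie algebras, the special linear algebra sl(n+1) has type A_n; here n = 1, so the Dynkin diagram is a chain of 1 nodes with single edges (A_1). Hence the type is A_1.

A_1 (sl(2))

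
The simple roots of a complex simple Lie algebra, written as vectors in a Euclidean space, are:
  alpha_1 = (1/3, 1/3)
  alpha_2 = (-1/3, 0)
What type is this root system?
Compute the Cartan integers a_ij = 2(alpha_i, alpha_j)/(alpha_j, alpha_j); the resulting 2x2 Cartan matrix is
[[2, -2], [-1, 2]].
The roots have two lengths (squared-length ratio 2:1); the short ones are alpha_{2}. The associated Dynkin diagram is a chain of 2 nodes with a double edge at one end; the terminal node there is the unique short simple root (B_2), so the type is B_2 (the algebra so(5)).

type B_2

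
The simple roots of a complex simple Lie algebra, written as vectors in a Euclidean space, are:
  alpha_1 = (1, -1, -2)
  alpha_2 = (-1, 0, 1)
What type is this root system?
G_2

Compute the Cartan integers a_ij = 2(alpha_i, alpha_j)/(alpha_j, alpha_j); the resulting 2x2 Cartan matrix is
[[2, -3], [-1, 2]].
The roots have two lengths (squared-length ratio 3:1); the short ones are alpha_{2}. The associated Dynkin diagram is two nodes joined by a triple edge (G_2), so the type is G_2.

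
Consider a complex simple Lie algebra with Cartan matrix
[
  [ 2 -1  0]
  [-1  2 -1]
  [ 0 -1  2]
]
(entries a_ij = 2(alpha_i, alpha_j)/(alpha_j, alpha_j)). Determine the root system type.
The matrix has rank 3 with 2's on the diagonal. Reading the off-diagonal entries as Dynkin edges (a single edge where a_ij = a_ji = -1; a double or triple edge where a_ij * a_ji = 2 or 3), the diagram is a chain of 3 nodes with single edges (A_3). One simple-root ordering that puts it in standard form is (alpha_3, alpha_2, alpha_1). So the algebra is type A_3, i.e. sl(4).

A3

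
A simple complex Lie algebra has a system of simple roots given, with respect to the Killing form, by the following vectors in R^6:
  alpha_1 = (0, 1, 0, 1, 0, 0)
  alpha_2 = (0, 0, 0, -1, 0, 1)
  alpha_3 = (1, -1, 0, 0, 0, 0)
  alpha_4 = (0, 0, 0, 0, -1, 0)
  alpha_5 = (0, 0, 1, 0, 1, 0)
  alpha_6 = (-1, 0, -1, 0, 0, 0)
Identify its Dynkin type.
B_6

Compute the Cartan integers a_ij = 2(alpha_i, alpha_j)/(alpha_j, alpha_j); the resulting 6x6 Cartan matrix is
[[2, -1, -1, 0, 0, 0], [-1, 2, 0, 0, 0, 0], [-1, 0, 2, 0, 0, -1], [0, 0, 0, 2, -1, 0], [0, 0, 0, -2, 2, -1], [0, 0, -1, 0, -1, 2]].
The roots have two lengths (squared-length ratio 2:1); the short ones are alpha_{4}. The associated Dynkin diagram is a chain of 6 nodes with a double edge at one end; the terminal node there is the unique short simple root (B_6), so the type is B_6 (the algebra so(13)).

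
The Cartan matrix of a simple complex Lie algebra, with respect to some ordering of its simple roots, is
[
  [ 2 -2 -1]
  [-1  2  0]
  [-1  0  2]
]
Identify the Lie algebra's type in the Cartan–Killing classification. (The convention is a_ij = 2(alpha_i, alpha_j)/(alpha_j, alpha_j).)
The matrix has rank 3 with 2's on the diagonal. Reading the off-diagonal entries as Dynkin edges (a single edge where a_ij = a_ji = -1; a double or triple edge where a_ij * a_ji = 2 or 3), the diagram is a chain of 3 nodes with a double edge at one end; the terminal node there is the unique short simple root (B_3). One simple-root ordering that puts it in standard form is (alpha_3, alpha_1, alpha_2). So the algebra is type B_3, i.e. so(7).

type B_3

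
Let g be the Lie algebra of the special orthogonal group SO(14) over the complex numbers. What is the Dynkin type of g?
D_7 (so(14))

This is so(14) with 14 even, which has dimension 14(14-1)/2 = 91 and rank 14/2 = 7. In the classification of classical Lie algebras, the orthogonal algebra so(2n) in an even number of variables has type D_n; here n = 7, so the Dynkin diagram is a chain of 5 nodes with a fork of two nodes at one end (D_7). Hence the type is D_7.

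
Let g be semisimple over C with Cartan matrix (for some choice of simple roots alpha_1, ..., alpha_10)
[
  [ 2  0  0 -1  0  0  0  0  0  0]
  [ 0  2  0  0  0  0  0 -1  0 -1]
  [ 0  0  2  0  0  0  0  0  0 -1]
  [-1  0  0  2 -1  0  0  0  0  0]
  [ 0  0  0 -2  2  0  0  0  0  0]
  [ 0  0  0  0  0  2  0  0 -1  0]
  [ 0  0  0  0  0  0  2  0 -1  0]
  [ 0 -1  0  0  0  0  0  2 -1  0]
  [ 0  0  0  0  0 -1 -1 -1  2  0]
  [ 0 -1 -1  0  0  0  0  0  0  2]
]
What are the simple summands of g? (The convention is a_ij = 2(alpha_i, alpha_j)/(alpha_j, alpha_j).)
C3 + D7

The diagram associated to this matrix has two connected components: the simple roots {alpha_1, alpha_4, alpha_5} form a chain of 3 nodes with a double edge at one end; the terminal node there is the unique long simple root (C_3), and {alpha_2, alpha_3, alpha_6, alpha_7, alpha_8, alpha_9, alpha_10} form a chain of 5 nodes with a fork of two nodes at one end (D_7). A semisimple Lie algebra decomposes uniquely as the direct sum of simple ideals, one per connected component of its Dynkin diagram, so g ≅ C_3 ⊕ D_7 (dimension 21 + 91 = 112).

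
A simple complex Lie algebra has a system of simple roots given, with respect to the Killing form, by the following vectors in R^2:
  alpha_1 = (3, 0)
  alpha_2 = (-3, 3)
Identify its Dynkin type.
Compute the Cartan integers a_ij = 2(alpha_i, alpha_j)/(alpha_j, alpha_j); the resulting 2x2 Cartan matrix is
[[2, -1], [-2, 2]].
The roots have two lengths (squared-length ratio 2:1); the short ones are alpha_{1}. The associated Dynkin diagram is a chain of 2 nodes with a double edge at one end; the terminal node there is the unique short simple root (B_2), so the type is B_2 (the algebra so(5)).

type B_2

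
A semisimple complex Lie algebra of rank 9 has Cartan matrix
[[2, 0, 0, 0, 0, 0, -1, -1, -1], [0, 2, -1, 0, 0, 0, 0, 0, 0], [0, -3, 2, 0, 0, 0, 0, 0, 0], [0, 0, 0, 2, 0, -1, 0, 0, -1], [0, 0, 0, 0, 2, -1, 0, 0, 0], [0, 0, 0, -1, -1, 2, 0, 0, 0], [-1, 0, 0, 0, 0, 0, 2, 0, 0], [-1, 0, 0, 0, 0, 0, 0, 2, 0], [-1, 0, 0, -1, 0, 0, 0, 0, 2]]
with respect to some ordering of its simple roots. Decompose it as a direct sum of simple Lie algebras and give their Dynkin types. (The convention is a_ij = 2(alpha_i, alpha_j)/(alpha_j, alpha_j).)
The diagram associated to this matrix has two connected components: the simple roots {alpha_1, alpha_4, alpha_5, alpha_6, alpha_7, alpha_8, alpha_9} form a chain of 5 nodes with a fork of two nodes at one end (D_7), and {alpha_2, alpha_3} form two nodes joined by a triple edge (G_2). A semisimple Lie algebra decomposes uniquely as the direct sum of simple ideals, one per connected component of its Dynkin diagram, so g ≅ D_7 ⊕ G_2 (dimension 91 + 14 = 105).

D_7 (so(14)) + G_2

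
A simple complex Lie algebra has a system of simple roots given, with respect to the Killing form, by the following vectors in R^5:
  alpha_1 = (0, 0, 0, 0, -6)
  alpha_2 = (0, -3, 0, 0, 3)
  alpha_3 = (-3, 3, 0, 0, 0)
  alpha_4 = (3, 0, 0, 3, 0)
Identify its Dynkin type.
Compute the Cartan integers a_ij = 2(alpha_i, alpha_j)/(alpha_j, alpha_j); the resulting 4x4 Cartan matrix is
[[2, -2, 0, 0], [-1, 2, -1, 0], [0, -1, 2, -1], [0, 0, -1, 2]].
The roots have two lengths (squared-length ratio 2:1); the short ones are alpha_{2,3,4}. The associated Dynkin diagram is a chain of 4 nodes with a double edge at one end; the terminal node there is the unique long simple root (C_4), so the type is C_4 (the algebra sp(8)).

C_4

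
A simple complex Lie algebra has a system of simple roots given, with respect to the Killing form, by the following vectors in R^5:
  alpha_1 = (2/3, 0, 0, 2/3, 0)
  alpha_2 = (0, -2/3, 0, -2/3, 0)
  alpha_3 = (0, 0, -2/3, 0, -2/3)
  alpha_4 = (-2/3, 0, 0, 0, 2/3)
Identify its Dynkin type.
A_4 (sl(5))

Compute the Cartan integers a_ij = 2(alpha_i, alpha_j)/(alpha_j, alpha_j); the resulting 4x4 Cartan matrix is
[[2, -1, 0, -1], [-1, 2, 0, 0], [0, 0, 2, -1], [-1, 0, -1, 2]].
All simple roots have the same length, so the diagram is simply laced. The associated Dynkin diagram is a chain of 4 nodes with single edges (A_4), so the type is A_4 (the algebra sl(5)).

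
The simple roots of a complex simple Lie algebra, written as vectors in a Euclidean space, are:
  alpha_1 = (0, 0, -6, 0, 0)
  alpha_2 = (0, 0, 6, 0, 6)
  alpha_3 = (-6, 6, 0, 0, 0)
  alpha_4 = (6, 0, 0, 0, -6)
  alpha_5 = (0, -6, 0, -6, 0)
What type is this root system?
B5

Compute the Cartan integers a_ij = 2(alpha_i, alpha_j)/(alpha_j, alpha_j); the resulting 5x5 Cartan matrix is
[[2, -1, 0, 0, 0], [-2, 2, 0, -1, 0], [0, 0, 2, -1, -1], [0, -1, -1, 2, 0], [0, 0, -1, 0, 2]].
The roots have two lengths (squared-length ratio 2:1); the short ones are alpha_{1}. The associated Dynkin diagram is a chain of 5 nodes with a double edge at one end; the terminal node there is the unique short simple root (B_5), so the type is B_5 (the algebra so(11)).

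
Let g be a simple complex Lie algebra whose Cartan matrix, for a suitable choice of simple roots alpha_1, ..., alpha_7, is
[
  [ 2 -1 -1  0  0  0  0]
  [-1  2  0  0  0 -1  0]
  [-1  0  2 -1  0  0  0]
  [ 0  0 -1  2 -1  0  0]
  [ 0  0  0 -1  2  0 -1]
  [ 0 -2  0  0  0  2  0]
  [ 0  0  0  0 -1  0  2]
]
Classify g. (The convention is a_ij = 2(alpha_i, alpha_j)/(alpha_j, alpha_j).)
The matrix has rank 7 with 2's on the diagonal. Reading the off-diagonal entries as Dynkin edges (a single edge where a_ij = a_ji = -1; a double or triple edge where a_ij * a_ji = 2 or 3), the diagram is a chain of 7 nodes with a double edge at one end; the terminal node there is the unique long simple root (C_7). One simple-root ordering that puts it in standard form is (alpha_7, alpha_5, alpha_4, alpha_3, alpha_1, alpha_2, alpha_6). So the algebra is type C_7, i.e. sp(14).

C_7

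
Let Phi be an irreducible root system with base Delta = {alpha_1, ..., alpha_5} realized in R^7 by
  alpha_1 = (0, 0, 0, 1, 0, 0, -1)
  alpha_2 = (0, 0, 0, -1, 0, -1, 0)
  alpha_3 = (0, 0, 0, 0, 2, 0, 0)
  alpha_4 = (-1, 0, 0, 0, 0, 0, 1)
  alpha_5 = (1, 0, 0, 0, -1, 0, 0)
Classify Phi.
type C_5

Compute the Cartan integers a_ij = 2(alpha_i, alpha_j)/(alpha_j, alpha_j); the resulting 5x5 Cartan matrix is
[[2, -1, 0, -1, 0], [-1, 2, 0, 0, 0], [0, 0, 2, 0, -2], [-1, 0, 0, 2, -1], [0, 0, -1, -1, 2]].
The roots have two lengths (squared-length ratio 2:1); the short ones are alpha_{1,2,4,5}. The associated Dynkin diagram is a chain of 5 nodes with a double edge at one end; the terminal node there is the unique long simple root (C_5), so the type is C_5 (the algebra sp(10)).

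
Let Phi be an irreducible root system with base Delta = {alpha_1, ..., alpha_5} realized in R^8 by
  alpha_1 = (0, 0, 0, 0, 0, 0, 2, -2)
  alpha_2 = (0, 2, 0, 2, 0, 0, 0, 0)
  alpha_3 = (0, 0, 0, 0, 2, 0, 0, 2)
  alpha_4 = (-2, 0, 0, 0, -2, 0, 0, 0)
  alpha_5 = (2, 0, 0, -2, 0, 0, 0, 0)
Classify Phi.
type A_5

Compute the Cartan integers a_ij = 2(alpha_i, alpha_j)/(alpha_j, alpha_j); the resulting 5x5 Cartan matrix is
[[2, 0, -1, 0, 0], [0, 2, 0, 0, -1], [-1, 0, 2, -1, 0], [0, 0, -1, 2, -1], [0, -1, 0, -1, 2]].
All simple roots have the same length, so the diagram is simply laced. The associated Dynkin diagram is a chain of 5 nodes with single edges (A_5), so the type is A_5 (the algebra sl(6)).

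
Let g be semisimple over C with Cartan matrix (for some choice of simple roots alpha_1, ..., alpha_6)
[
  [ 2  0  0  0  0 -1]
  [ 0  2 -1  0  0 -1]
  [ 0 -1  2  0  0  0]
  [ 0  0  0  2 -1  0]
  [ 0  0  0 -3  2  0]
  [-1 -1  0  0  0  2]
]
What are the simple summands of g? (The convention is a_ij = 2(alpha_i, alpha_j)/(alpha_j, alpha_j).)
A_4 ⊕ G_2

The diagram associated to this matrix has two connected components: the simple roots {alpha_1, alpha_2, alpha_3, alpha_6} form a chain of 4 nodes with single edges (A_4), and {alpha_4, alpha_5} form two nodes joined by a triple edge (G_2). A semisimple Lie algebra decomposes uniquely as the direct sum of simple ideals, one per connected component of its Dynkin diagram, so g ≅ A_4 ⊕ G_2 (dimension 24 + 14 = 38).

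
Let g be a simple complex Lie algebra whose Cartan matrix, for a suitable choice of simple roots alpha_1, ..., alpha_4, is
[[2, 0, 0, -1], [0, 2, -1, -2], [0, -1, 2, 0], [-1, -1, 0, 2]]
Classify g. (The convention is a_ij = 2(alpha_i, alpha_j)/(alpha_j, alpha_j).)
F_4

The matrix has rank 4 with 2's on the diagonal. Reading the off-diagonal entries as Dynkin edges (a single edge where a_ij = a_ji = -1; a double or triple edge where a_ij * a_ji = 2 or 3), the diagram is a chain of 4 nodes with a double edge between the middle two (F_4). One simple-root ordering that puts it in standard form is (alpha_3, alpha_2, alpha_4, alpha_1). So the algebra is type F_4.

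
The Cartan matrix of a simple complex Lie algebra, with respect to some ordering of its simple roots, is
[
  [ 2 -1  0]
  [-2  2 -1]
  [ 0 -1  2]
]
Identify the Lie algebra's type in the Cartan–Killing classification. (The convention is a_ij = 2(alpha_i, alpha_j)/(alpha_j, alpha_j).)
B3

The matrix has rank 3 with 2's on the diagonal. Reading the off-diagonal entries as Dynkin edges (a single edge where a_ij = a_ji = -1; a double or triple edge where a_ij * a_ji = 2 or 3), the diagram is a chain of 3 nodes with a double edge at one end; the terminal node there is the unique short simple root (B_3). One simple-root ordering that puts it in standard form is (alpha_3, alpha_2, alpha_1). So the algebra is type B_3, i.e. so(7).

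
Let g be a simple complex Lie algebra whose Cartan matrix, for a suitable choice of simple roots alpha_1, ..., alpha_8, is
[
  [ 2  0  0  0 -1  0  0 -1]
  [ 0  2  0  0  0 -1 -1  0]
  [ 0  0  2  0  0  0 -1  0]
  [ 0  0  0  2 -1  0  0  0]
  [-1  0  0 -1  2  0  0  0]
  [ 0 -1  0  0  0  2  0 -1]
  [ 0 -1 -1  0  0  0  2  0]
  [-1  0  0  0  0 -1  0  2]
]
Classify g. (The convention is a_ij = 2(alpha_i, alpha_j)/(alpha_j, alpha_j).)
type A_8

The matrix has rank 8 with 2's on the diagonal. Reading the off-diagonal entries as Dynkin edges (a single edge where a_ij = a_ji = -1; a double or triple edge where a_ij * a_ji = 2 or 3), the diagram is a chain of 8 nodes with single edges (A_8). One simple-root ordering that puts it in standard form is (alpha_3, alpha_7, alpha_2, alpha_6, alpha_8, alpha_1, alpha_5, alpha_4). So the algebra is type A_8, i.e. sl(9).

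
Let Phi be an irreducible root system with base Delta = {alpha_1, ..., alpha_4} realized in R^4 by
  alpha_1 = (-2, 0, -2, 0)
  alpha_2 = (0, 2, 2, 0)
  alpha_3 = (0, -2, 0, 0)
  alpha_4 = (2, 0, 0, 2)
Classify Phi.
B_4

Compute the Cartan integers a_ij = 2(alpha_i, alpha_j)/(alpha_j, alpha_j); the resulting 4x4 Cartan matrix is
[[2, -1, 0, -1], [-1, 2, -2, 0], [0, -1, 2, 0], [-1, 0, 0, 2]].
The roots have two lengths (squared-length ratio 2:1); the short ones are alpha_{3}. The associated Dynkin diagram is a chain of 4 nodes with a double edge at one end; the terminal node there is the unique short simple root (B_4), so the type is B_4 (the algebra so(9)).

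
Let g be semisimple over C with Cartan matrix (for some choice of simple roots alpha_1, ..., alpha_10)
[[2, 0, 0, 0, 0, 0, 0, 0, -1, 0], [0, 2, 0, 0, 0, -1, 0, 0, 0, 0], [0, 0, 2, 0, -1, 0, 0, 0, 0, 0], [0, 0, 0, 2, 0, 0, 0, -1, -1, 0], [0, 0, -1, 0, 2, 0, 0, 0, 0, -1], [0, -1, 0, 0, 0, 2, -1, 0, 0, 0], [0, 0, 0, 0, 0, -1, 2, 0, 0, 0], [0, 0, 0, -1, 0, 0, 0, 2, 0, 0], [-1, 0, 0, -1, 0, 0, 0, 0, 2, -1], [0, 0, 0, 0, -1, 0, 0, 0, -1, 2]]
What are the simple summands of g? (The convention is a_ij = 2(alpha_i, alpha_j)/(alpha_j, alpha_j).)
type A_3 ⊕ type E_7

The diagram associated to this matrix has two connected components: the simple roots {alpha_2, alpha_6, alpha_7} form a chain of 3 nodes with single edges (A_3), and {alpha_1, alpha_3, alpha_4, alpha_5, alpha_8, alpha_9, alpha_10} form a chain of 6 nodes with one extra node attached to the third node from one end (E_7). A semisimple Lie algebra decomposes uniquely as the direct sum of simple ideals, one per connected component of its Dynkin diagram, so g ≅ A_3 ⊕ E_7 (dimension 15 + 133 = 148).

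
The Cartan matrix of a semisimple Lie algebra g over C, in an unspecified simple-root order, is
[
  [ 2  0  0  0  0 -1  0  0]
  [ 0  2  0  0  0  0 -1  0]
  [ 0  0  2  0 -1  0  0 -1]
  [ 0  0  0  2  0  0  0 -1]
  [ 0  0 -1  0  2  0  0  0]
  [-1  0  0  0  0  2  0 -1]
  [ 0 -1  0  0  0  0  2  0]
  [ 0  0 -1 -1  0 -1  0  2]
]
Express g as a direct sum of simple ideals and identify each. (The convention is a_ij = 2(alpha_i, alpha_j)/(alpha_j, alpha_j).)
A_2 + E_6

The diagram associated to this matrix has two connected components: the simple roots {alpha_2, alpha_7} form a chain of 2 nodes with single edges (A_2), and {alpha_1, alpha_3, alpha_4, alpha_5, alpha_6, alpha_8} form a chain of 5 nodes with one extra node attached to the third node from one end (E_6). A semisimple Lie algebra decomposes uniquely as the direct sum of simple ideals, one per connected component of its Dynkin diagram, so g ≅ A_2 ⊕ E_6 (dimension 8 + 78 = 86).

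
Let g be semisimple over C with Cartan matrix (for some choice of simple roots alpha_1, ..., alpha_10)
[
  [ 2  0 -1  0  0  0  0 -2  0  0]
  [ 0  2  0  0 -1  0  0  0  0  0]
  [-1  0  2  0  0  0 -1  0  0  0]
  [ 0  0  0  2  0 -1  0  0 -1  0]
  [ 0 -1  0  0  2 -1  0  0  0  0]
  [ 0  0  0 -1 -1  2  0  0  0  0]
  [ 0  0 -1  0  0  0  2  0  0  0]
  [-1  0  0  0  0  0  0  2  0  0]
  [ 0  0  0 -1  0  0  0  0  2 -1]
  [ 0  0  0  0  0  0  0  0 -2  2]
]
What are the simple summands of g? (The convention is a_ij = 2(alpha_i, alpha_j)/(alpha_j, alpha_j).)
The diagram associated to this matrix has two connected components: the simple roots {alpha_1, alpha_3, alpha_7, alpha_8} form a chain of 4 nodes with a double edge at one end; the terminal node there is the unique short simple root (B_4), and {alpha_2, alpha_4, alpha_5, alpha_6, alpha_9, alpha_10} form a chain of 6 nodes with a double edge at one end; the terminal node there is the unique long simple root (C_6). A semisimple Lie algebra decomposes uniquely as the direct sum of simple ideals, one per connected component of its Dynkin diagram, so g ≅ B_4 ⊕ C_6 (dimension 36 + 78 = 114).

B_4 (so(9)) + C_6 (sp(12))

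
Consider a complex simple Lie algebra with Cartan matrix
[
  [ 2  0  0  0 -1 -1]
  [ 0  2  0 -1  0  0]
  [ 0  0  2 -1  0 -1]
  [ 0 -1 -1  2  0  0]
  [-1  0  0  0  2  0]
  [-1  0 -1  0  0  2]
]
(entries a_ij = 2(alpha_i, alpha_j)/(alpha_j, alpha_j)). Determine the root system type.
A_6 (sl(7))

The matrix has rank 6 with 2's on the diagonal. Reading the off-diagonal entries as Dynkin edges (a single edge where a_ij = a_ji = -1; a double or triple edge where a_ij * a_ji = 2 or 3), the diagram is a chain of 6 nodes with single edges (A_6). One simple-root ordering that puts it in standard form is (alpha_5, alpha_1, alpha_6, alpha_3, alpha_4, alpha_2). So the algebra is type A_6, i.e. sl(7).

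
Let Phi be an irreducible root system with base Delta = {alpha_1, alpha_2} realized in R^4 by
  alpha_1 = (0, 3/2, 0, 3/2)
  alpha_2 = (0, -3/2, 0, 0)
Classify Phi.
Compute the Cartan integers a_ij = 2(alpha_i, alpha_j)/(alpha_j, alpha_j); the resulting 2x2 Cartan matrix is
[[2, -2], [-1, 2]].
The roots have two lengths (squared-length ratio 2:1); the short ones are alpha_{2}. The associated Dynkin diagram is a chain of 2 nodes with a double edge at one end; the terminal node there is the unique short simple root (B_2), so the type is B_2 (the algebra so(5)).

type B_2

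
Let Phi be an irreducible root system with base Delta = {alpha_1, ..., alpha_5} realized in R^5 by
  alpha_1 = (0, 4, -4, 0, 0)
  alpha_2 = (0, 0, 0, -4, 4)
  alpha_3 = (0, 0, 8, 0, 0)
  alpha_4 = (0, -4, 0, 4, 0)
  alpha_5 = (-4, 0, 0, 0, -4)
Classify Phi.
C_5 (sp(10))

Compute the Cartan integers a_ij = 2(alpha_i, alpha_j)/(alpha_j, alpha_j); the resulting 5x5 Cartan matrix is
[[2, 0, -1, -1, 0], [0, 2, 0, -1, -1], [-2, 0, 2, 0, 0], [-1, -1, 0, 2, 0], [0, -1, 0, 0, 2]].
The roots have two lengths (squared-length ratio 2:1); the short ones are alpha_{1,2,4,5}. The associated Dynkin diagram is a chain of 5 nodes with a double edge at one end; the terminal node there is the unique long simple root (C_5), so the type is C_5 (the algebra sp(10)).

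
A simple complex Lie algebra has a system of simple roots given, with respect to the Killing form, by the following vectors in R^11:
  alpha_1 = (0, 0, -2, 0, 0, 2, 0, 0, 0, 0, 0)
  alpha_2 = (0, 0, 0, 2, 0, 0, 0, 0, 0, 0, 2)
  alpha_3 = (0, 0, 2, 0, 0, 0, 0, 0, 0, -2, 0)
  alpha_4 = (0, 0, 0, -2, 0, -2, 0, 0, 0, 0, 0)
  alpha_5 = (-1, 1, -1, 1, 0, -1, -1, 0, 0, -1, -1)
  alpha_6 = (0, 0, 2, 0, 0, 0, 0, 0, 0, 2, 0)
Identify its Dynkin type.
E_6

Compute the Cartan integers a_ij = 2(alpha_i, alpha_j)/(alpha_j, alpha_j); the resulting 6x6 Cartan matrix is
[[2, 0, -1, -1, 0, -1], [0, 2, 0, -1, 0, 0], [-1, 0, 2, 0, 0, 0], [-1, -1, 0, 2, 0, 0], [0, 0, 0, 0, 2, -1], [-1, 0, 0, 0, -1, 2]].
All simple roots have the same length, so the diagram is simply laced. The associated Dynkin diagram is a chain of 5 nodes with one extra node attached to the third node from one end (E_6), so the type is E_6.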